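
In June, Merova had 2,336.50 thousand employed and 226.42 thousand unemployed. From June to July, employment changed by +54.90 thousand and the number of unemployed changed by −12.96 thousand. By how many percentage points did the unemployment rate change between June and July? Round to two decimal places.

The unemployment rate changed by −0.64 percentage points.

June: labor force = 2,336.50 + 226.42 = 2,562.92; u = 226.42/2,562.92 = 8.83%.
July: labor force = 2,391.40 + 213.46 = 2,604.86; u = 213.46/2,604.86 = 8.19%.
Change = 8.19% − 8.83% = −0.64 pp.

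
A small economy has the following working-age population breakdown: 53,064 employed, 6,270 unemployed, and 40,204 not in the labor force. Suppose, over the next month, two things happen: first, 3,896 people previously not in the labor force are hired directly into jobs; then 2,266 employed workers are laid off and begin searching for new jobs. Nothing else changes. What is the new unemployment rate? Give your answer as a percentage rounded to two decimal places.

Initially, labor force = 53,064 + 6,270 = 59,334, so u = 6,270/59,334 = 10.57%.
After the first change, employed and labor force both rise by 3,896; unemployed unchanged → E = 56,960, U = 6,270, labor force = 63,230.
After the second change, employed falls and unemployed rises by 2,266; labor force unchanged → E = 54,694, U = 8,536, labor force = 63,230.
New unemployment rate = 8,536 / 63,230 = 13.50%.

New unemployment rate ≈ 13.50%.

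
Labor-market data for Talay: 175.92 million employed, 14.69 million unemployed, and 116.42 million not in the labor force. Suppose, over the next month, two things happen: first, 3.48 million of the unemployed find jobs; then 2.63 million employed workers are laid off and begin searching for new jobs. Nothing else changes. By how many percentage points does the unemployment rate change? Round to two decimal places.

The unemployment rate changes by −0.45 percentage points.

Initially, labor force = 175.92 + 14.69 = 190.61 million, so u = 14.69/190.61 = 7.71%.
After the first change, unemployed falls and employed rises by 3.48; labor force unchanged → E = 179.40, U = 11.21, labor force = 190.61 million.
After the second change, employed falls and unemployed rises by 2.63; labor force unchanged → E = 176.77, U = 13.84, labor force = 190.61 million.
New unemployment rate = 13.84 / 190.61 = 7.26%.
Change = 7.26% − 7.71% = −0.45 percentage points.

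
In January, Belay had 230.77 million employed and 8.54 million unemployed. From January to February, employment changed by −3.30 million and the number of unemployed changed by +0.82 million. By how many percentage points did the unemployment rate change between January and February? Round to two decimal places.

The unemployment rate changed by +0.38 percentage points.

January: labor force = 230.77 + 8.54 = 239.31; u = 8.54/239.31 = 3.57%.
February: labor force = 227.47 + 9.36 = 236.83; u = 9.36/236.83 = 3.95%.
Change = 3.95% − 3.57% = +0.38 pp.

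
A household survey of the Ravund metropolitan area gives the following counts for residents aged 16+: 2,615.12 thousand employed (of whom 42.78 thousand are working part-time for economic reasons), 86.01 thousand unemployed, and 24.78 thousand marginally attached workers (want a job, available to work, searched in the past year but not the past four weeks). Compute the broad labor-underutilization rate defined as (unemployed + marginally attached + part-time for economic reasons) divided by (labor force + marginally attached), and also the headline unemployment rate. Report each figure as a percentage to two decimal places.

Broad underutilization rate ≈ 5.63%; headline unemployment rate ≈ 3.18%.

Labor force = 2,615.12 + 86.01 = 2,701.13 thousand.
Numerator = 86.01 + 24.78 + 42.78 = 153.57 thousand.
Denominator = 2,701.13 + 24.78 = 2,725.91 thousand.
Broad rate = 153.57 / 2,725.91 = 5.63%.
Headline unemployment rate = 86.01 / 2,701.13 = 3.18%.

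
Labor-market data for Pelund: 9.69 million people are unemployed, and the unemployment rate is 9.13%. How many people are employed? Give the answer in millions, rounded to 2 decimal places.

Labor force = U / u = 9.69 / 0.0913 ≈ 106.13 million.
Employed = labor force − unemployed = 106.13 − 9.69 = 96.44 million.

About 96.44 million are employed.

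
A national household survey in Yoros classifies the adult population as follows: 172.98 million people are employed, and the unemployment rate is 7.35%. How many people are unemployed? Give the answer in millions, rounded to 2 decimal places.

About 13.72 million are unemployed.

Let U be the number unemployed. The labor force is E + U, and U/(E+U) = 0.0735.
So U = 0.0735 × 172.98 / (1 − 0.0735) = 12.7140 / 0.9265 ≈ 13.72 million.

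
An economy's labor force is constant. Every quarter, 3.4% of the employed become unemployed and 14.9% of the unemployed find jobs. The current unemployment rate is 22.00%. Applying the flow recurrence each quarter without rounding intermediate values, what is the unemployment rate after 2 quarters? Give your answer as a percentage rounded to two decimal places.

With a fixed labor force, u_{t+1} = u_t + s·(1−u_t) − f·u_t = u_t·(1−s−f) + s.
Here 1−s−f = 0.817 and s = 0.034.
u_1 = 0.220000 × 0.817 + 0.034 = 0.213740.
u_2 = 0.213740 × 0.817 + 0.034 = 0.208626.

Unemployment rate after two quarters ≈ 20.86%.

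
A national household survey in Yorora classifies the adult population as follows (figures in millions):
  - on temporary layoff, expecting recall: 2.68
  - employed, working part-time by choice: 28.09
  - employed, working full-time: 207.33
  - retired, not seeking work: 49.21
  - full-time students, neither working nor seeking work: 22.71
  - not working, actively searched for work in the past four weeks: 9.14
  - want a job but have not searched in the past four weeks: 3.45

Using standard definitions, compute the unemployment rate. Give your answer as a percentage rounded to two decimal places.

Employed = 28.09 + 207.33 = 235.42 million.
Unemployed = 2.68 + 9.14 = 11.82 million (jobless and actively searching, or on temporary layoff).
Labor force = 235.42 + 11.82 = 247.24 million.
Unemployment rate = 11.82 / 247.24 = 4.78%.

Unemployment rate ≈ 4.78%.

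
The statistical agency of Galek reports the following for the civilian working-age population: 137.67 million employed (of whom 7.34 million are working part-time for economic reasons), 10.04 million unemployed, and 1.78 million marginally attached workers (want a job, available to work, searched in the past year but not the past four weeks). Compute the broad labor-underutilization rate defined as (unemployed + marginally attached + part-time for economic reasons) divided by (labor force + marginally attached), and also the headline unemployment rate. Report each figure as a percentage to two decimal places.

Labor force = 137.67 + 10.04 = 147.71 million.
Numerator = 10.04 + 1.78 + 7.34 = 19.16 million.
Denominator = 147.71 + 1.78 = 149.49 million.
Broad rate = 19.16 / 149.49 = 12.82%.
Headline unemployment rate = 10.04 / 147.71 = 6.80%.

Broad underutilization rate ≈ 12.82%; headline unemployment rate ≈ 6.80%.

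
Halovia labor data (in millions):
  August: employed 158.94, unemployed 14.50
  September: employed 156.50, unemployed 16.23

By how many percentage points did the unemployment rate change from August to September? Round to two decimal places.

August: labor force = 158.94 + 14.50 = 173.44; u = 14.50/173.44 = 8.36%.
September: labor force = 156.50 + 16.23 = 172.73; u = 16.23/172.73 = 9.40%.
Change = 9.40% − 8.36% = +1.04 pp.

The unemployment rate changed by +1.04 percentage points.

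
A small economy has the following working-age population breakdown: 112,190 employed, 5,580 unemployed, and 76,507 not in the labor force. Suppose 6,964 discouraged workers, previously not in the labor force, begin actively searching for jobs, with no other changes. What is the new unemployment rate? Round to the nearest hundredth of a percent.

Initially, labor force = 112,190 + 5,580 = 117,770, so u = 5,580/117,770 = 4.74%.
After the change, unemployed and labor force both rise by 6,964 → E = 112,190, U = 12,544, labor force = 124,734.
New unemployment rate = 12,544 / 124,734 = 10.06%.

New unemployment rate ≈ 10.06%.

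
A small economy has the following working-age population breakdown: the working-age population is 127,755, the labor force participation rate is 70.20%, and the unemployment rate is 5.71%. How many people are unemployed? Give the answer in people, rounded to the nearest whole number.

About 5,121 are unemployed.

Labor force = 0.7020 × 127,755 = 89,684.
Unemployed = 0.0571 × 89,684 ≈ 5,121.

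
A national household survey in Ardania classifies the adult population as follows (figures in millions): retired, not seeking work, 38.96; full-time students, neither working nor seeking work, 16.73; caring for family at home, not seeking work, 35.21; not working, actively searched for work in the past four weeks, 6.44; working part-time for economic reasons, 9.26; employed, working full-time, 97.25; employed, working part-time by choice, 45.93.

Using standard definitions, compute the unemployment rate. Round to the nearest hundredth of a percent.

Employed = 9.26 + 97.25 + 45.93 = 152.44 million (anyone who worked, including part-time for economic reasons, counts as employed).
Unemployed = 6.44 million.
Labor force = 152.44 + 6.44 = 158.88 million.
Unemployment rate = 6.44 / 158.88 = 4.05%.

Unemployment rate ≈ 4.05%.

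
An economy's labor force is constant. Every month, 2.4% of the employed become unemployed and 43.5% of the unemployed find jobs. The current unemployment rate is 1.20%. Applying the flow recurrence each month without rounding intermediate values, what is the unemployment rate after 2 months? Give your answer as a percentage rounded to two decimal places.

Unemployment rate after two months ≈ 4.05%.

With a fixed labor force, u_{t+1} = u_t + s·(1−u_t) − f·u_t = u_t·(1−s−f) + s.
Here 1−s−f = 0.541 and s = 0.024.
u_1 = 0.012000 × 0.541 + 0.024 = 0.030492.
u_2 = 0.030492 × 0.541 + 0.024 = 0.040496.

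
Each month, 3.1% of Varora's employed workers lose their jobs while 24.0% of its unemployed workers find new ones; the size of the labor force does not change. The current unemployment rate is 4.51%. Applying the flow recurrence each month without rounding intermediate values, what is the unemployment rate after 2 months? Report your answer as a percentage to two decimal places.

With a fixed labor force, u_{t+1} = u_t + s·(1−u_t) − f·u_t = u_t·(1−s−f) + s.
Here 1−s−f = 0.729 and s = 0.031.
u_1 = 0.045100 × 0.729 + 0.031 = 0.063878.
u_2 = 0.063878 × 0.729 + 0.031 = 0.077567.

Unemployment rate after two months ≈ 7.76%.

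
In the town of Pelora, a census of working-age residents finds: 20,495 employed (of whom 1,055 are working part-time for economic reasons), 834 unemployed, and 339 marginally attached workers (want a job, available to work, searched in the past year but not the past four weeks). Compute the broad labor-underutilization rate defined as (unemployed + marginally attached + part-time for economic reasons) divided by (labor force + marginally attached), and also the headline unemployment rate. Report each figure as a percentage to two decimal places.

Labor force = 20,495 + 834 = 21,329.
Numerator = 834 + 339 + 1,055 = 2,228.
Denominator = 21,329 + 339 = 21,668.
Broad rate = 2,228 / 21,668 = 10.28%.
Headline unemployment rate = 834 / 21,329 = 3.91%.

Broad underutilization rate ≈ 10.28%; headline unemployment rate ≈ 3.91%.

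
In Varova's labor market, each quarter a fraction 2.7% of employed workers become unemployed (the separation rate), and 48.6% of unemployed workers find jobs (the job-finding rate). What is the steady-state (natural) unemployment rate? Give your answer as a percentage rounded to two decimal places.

At steady state the flows balance: s·E = f·U, so U/(E+U) = s/(s+f).
u* = 2.7 / (2.7 + 48.6) = 2.7 / 51.30 = 5.26%.

Steady-state unemployment rate ≈ 5.26%.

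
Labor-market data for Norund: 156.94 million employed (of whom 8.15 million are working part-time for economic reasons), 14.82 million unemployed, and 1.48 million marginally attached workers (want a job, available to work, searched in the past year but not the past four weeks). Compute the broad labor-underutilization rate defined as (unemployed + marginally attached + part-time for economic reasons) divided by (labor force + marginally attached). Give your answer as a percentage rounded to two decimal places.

Broad underutilization rate ≈ 14.11%.

Labor force = 156.94 + 14.82 = 171.76 million.
Numerator = 14.82 + 1.48 + 8.15 = 24.45 million.
Denominator = 171.76 + 1.48 = 173.24 million.
Broad rate = 24.45 / 173.24 = 14.11%.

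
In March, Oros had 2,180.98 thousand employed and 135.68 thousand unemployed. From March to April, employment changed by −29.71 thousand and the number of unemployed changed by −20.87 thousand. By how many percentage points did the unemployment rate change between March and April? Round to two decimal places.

March: labor force = 2,180.98 + 135.68 = 2,316.66; u = 135.68/2,316.66 = 5.86%.
April: labor force = 2,151.27 + 114.81 = 2,266.08; u = 114.81/2,266.08 = 5.07%.
Change = 5.07% − 5.86% = −0.79 pp.

The unemployment rate changed by −0.79 percentage points.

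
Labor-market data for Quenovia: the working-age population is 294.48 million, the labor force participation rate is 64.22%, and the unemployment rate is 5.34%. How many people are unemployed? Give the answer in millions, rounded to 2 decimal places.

About 10.10 million are unemployed.

Labor force = 0.6422 × 294.48 = 189.12 million.
Unemployed = 0.0534 × 189.12 ≈ 10.10 million.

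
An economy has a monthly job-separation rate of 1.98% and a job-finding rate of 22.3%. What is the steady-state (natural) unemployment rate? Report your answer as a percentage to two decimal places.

At steady state the flows balance: s·E = f·U, so U/(E+U) = s/(s+f).
u* = 1.98 / (1.98 + 22.3) = 1.98 / 24.28 = 8.15%.

Steady-state unemployment rate ≈ 8.15%.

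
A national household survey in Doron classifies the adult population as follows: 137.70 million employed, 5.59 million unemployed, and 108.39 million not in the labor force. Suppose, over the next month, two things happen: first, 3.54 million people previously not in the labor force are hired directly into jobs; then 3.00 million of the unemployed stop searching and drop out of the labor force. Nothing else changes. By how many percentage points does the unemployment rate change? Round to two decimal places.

The unemployment rate changes by −2.10 percentage points.

Initially, labor force = 137.70 + 5.59 = 143.29 million, so u = 5.59/143.29 = 3.90%.
After the first change, employed and labor force both rise by 3.54; unemployed unchanged → E = 141.24, U = 5.59, labor force = 146.83 million.
After the second change, unemployed and labor force both fall by 3.00 → E = 141.24, U = 2.59, labor force = 143.83 million.
New unemployment rate = 2.59 / 143.83 = 1.80%.
Change = 1.80% − 3.90% = −2.10 percentage points.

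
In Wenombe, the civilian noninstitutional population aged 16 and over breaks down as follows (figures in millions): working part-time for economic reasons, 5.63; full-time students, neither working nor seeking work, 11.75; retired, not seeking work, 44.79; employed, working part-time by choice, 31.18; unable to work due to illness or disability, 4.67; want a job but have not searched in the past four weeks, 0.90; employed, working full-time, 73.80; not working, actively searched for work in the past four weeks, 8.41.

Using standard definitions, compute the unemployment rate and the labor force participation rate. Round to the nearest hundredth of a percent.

Employed = 5.63 + 31.18 + 73.80 = 110.61 million (anyone who worked, including part-time for economic reasons, counts as employed).
Unemployed = 8.41 million.
Labor force = 110.61 + 8.41 = 119.02 million.
Not in labor force = 11.75 + 44.79 + 4.67 + 0.90 = 62.11 million (those not working and not actively searching are outside the labor force — including those who want a job but have given up searching).
Civilian working-age population = 119.02 + 62.11 = 181.13 million.
Unemployment rate = 8.41 / 119.02 = 7.07%.
Labor force participation rate = 119.02 / 181.13 = 65.71%.

Unemployment rate ≈ 7.07%; labor force participation rate ≈ 65.71%.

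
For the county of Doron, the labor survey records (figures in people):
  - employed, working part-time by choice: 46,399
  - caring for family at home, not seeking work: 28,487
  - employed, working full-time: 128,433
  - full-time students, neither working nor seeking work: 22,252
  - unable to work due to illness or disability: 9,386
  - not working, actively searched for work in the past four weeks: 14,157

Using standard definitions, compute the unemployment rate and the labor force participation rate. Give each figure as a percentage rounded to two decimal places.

Employed = 46,399 + 128,433 = 174,832.
Unemployed = 14,157.
Labor force = 174,832 + 14,157 = 188,989.
Not in labor force = 28,487 + 22,252 + 9,386 = 60,125 (those not working and not actively searching are outside the labor force).
Civilian working-age population = 188,989 + 60,125 = 249,114.
Unemployment rate = 14,157 / 188,989 = 7.49%.
Labor force participation rate = 188,989 / 249,114 = 75.86%.

Unemployment rate ≈ 7.49%; labor force participation rate ≈ 75.86%.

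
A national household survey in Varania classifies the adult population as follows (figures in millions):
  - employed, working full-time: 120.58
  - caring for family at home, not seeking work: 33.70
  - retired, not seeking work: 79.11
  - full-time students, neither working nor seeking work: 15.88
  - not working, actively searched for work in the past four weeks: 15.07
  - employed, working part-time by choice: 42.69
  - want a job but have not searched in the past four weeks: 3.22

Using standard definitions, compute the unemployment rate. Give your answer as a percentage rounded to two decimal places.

Unemployment rate ≈ 8.45%.

Employed = 120.58 + 42.69 = 163.27 million.
Unemployed = 15.07 million.
Labor force = 163.27 + 15.07 = 178.34 million.
Unemployment rate = 15.07 / 178.34 = 8.45%.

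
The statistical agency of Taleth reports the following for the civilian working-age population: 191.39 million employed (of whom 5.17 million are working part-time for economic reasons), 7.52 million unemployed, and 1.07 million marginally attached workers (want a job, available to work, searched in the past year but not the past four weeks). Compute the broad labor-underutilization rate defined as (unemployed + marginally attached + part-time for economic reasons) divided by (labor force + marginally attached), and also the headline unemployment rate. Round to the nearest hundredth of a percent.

Broad underutilization rate ≈ 6.88%; headline unemployment rate ≈ 3.78%.

Labor force = 191.39 + 7.52 = 198.91 million.
Numerator = 7.52 + 1.07 + 5.17 = 13.76 million.
Denominator = 198.91 + 1.07 = 199.98 million.
Broad rate = 13.76 / 199.98 = 6.88%.
Headline unemployment rate = 7.52 / 198.91 = 3.78%.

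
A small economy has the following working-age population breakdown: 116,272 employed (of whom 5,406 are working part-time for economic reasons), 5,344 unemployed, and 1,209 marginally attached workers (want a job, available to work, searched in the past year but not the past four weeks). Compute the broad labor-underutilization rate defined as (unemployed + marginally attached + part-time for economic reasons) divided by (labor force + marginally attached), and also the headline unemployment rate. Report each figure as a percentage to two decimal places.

Broad underutilization rate ≈ 9.74%; headline unemployment rate ≈ 4.39%.

Labor force = 116,272 + 5,344 = 121,616.
Numerator = 5,344 + 1,209 + 5,406 = 11,959.
Denominator = 121,616 + 1,209 = 122,825.
Broad rate = 11,959 / 122,825 = 9.74%.
Headline unemployment rate = 5,344 / 121,616 = 4.39%.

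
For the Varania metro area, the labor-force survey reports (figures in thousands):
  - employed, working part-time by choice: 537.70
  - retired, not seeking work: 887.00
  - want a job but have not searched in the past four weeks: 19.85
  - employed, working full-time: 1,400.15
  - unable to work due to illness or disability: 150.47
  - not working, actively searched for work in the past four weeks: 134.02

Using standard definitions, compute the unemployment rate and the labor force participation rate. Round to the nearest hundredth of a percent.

Unemployment rate ≈ 6.47%; labor force participation rate ≈ 66.21%.

Employed = 537.70 + 1,400.15 = 1,937.85 thousand.
Unemployed = 134.02 thousand.
Labor force = 1,937.85 + 134.02 = 2,071.87 thousand.
Not in labor force = 887.00 + 19.85 + 150.47 = 1,057.32 thousand (those not working and not actively searching are outside the labor force — including those who want a job but have given up searching).
Civilian working-age population = 2,071.87 + 1,057.32 = 3,129.19 thousand.
Unemployment rate = 134.02 / 2,071.87 = 6.47%.
Labor force participation rate = 2,071.87 / 3,129.19 = 66.21%.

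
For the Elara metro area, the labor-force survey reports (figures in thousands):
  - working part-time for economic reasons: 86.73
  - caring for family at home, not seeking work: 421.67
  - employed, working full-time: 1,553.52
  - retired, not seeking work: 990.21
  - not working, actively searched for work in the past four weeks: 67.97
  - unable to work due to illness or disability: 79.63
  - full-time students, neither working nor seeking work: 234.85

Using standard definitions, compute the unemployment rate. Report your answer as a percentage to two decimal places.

Unemployment rate ≈ 3.98%.

Employed = 86.73 + 1,553.52 = 1,640.25 thousand (anyone who worked, including part-time for economic reasons, counts as employed).
Unemployed = 67.97 thousand.
Labor force = 1,640.25 + 67.97 = 1,708.22 thousand.
Unemployment rate = 67.97 / 1,708.22 = 3.98%.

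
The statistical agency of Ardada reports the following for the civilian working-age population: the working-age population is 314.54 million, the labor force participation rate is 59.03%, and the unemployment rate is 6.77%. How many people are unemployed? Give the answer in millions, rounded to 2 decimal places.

Labor force = 0.5903 × 314.54 = 185.67 million.
Unemployed = 0.0677 × 185.67 ≈ 12.57 million.

About 12.57 million are unemployed.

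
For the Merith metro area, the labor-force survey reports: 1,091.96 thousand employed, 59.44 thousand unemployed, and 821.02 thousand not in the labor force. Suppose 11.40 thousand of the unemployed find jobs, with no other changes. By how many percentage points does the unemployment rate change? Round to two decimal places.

The unemployment rate changes by −0.99 percentage points.

Initially, labor force = 1,091.96 + 59.44 = 1,151.40 thousand, so u = 59.44/1,151.40 = 5.16%.
After the change, unemployed falls and employed rises by 11.40; labor force unchanged → E = 1,103.36, U = 48.04, labor force = 1,151.40 thousand.
New unemployment rate = 48.04 / 1,151.40 = 4.17%.
Change = 4.17% − 5.16% = −0.99 percentage points.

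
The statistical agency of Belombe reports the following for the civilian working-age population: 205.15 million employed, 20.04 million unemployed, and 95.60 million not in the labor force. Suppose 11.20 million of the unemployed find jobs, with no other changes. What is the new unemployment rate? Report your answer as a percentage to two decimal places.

Initially, labor force = 205.15 + 20.04 = 225.19 million, so u = 20.04/225.19 = 8.90%.
After the change, unemployed falls and employed rises by 11.20; labor force unchanged → E = 216.35, U = 8.84, labor force = 225.19 million.
New unemployment rate = 8.84 / 225.19 = 3.93%.

New unemployment rate ≈ 3.93%.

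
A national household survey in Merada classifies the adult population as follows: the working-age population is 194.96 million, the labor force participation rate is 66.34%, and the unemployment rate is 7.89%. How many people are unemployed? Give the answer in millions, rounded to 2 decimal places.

Labor force = 0.6634 × 194.96 = 129.34 million.
Unemployed = 0.0789 × 129.34 ≈ 10.20 million.

About 10.20 million are unemployed.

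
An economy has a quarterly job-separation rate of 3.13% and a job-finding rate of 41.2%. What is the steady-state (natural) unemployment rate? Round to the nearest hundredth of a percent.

Steady-state unemployment rate ≈ 7.06%.

At steady state the flows balance: s·E = f·U, so U/(E+U) = s/(s+f).
u* = 3.13 / (3.13 + 41.2) = 3.13 / 44.33 = 7.06%.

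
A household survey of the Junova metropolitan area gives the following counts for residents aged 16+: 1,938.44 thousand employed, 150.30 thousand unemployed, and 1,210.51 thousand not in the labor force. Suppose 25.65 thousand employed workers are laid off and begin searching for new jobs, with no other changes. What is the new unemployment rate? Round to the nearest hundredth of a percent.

Initially, labor force = 1,938.44 + 150.30 = 2,088.74 thousand, so u = 150.30/2,088.74 = 7.20%.
After the change, employed falls and unemployed rises by 25.65; labor force unchanged → E = 1,912.79, U = 175.95, labor force = 2,088.74 thousand.
New unemployment rate = 175.95 / 2,088.74 = 8.42%.

New unemployment rate ≈ 8.42%.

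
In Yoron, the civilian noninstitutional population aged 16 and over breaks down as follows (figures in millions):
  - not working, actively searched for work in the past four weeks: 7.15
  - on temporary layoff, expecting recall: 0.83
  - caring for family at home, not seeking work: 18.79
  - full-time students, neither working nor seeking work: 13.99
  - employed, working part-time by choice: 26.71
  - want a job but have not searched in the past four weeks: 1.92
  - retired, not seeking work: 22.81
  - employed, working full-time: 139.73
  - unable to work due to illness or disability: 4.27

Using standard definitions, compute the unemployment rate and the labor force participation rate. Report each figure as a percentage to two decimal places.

Employed = 26.71 + 139.73 = 166.44 million.
Unemployed = 7.15 + 0.83 = 7.98 million (jobless and actively searching, or on temporary layoff).
Labor force = 166.44 + 7.98 = 174.42 million.
Not in labor force = 18.79 + 13.99 + 1.92 + 22.81 + 4.27 = 61.78 million (those not working and not actively searching are outside the labor force — including those who want a job but have given up searching).
Civilian working-age population = 174.42 + 61.78 = 236.20 million.
Unemployment rate = 7.98 / 174.42 = 4.58%.
Labor force participation rate = 174.42 / 236.20 = 73.84%.

Unemployment rate ≈ 4.58%; labor force participation rate ≈ 73.84%.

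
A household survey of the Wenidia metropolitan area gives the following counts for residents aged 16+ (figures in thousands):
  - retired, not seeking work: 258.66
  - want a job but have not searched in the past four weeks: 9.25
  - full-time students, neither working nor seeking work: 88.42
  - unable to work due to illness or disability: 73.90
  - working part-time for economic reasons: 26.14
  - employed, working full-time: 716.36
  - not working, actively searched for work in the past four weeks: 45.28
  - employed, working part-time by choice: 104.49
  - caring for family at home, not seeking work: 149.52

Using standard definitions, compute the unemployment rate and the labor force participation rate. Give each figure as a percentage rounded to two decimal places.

Unemployment rate ≈ 5.07%; labor force participation rate ≈ 60.62%.

Employed = 26.14 + 716.36 + 104.49 = 846.99 thousand (anyone who worked, including part-time for economic reasons, counts as employed).
Unemployed = 45.28 thousand.
Labor force = 846.99 + 45.28 = 892.27 thousand.
Not in labor force = 258.66 + 9.25 + 88.42 + 73.90 + 149.52 = 579.75 thousand (those not working and not actively searching are outside the labor force — including those who want a job but have given up searching).
Civilian working-age population = 892.27 + 579.75 = 1,472.02 thousand.
Unemployment rate = 45.28 / 892.27 = 5.07%.
Labor force participation rate = 892.27 / 1,472.02 = 60.62%.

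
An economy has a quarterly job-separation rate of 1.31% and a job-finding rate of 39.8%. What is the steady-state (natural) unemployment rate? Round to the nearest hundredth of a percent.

At steady state the flows balance: s·E = f·U, so U/(E+U) = s/(s+f).
u* = 1.31 / (1.31 + 39.8) = 1.31 / 41.11 = 3.19%.

Steady-state unemployment rate ≈ 3.19%.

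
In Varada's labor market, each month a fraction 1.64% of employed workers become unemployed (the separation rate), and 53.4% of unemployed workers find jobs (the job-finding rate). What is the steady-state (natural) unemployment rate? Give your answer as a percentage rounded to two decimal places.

At steady state the flows balance: s·E = f·U, so U/(E+U) = s/(s+f).
u* = 1.64 / (1.64 + 53.4) = 1.64 / 55.04 = 2.98%.

Steady-state unemployment rate ≈ 2.98%.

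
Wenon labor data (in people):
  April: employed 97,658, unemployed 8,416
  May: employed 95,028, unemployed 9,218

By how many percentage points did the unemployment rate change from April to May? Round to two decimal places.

April: labor force = 97,658 + 8,416 = 106,074; u = 8,416/106,074 = 7.93%.
May: labor force = 95,028 + 9,218 = 104,246; u = 9,218/104,246 = 8.84%.
Change = 8.84% − 7.93% = +0.91 pp.

The unemployment rate changed by +0.91 percentage points.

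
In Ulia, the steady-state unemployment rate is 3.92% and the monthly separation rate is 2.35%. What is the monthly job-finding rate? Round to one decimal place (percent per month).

Job-finding rate ≈ 57.6% per month.

From u* = s/(s+f): f = s·(1−u)/u.
f = 2.35 × (1 − 0.0392) / 0.0392 = 2.2579 / 0.0392 ≈ 57.6% per month.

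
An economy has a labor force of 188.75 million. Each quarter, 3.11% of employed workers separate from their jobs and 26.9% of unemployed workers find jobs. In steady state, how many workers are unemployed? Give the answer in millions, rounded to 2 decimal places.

About 19.56 million are unemployed in steady state.

Steady-state unemployment rate u* = s/(s+f) = 3.11/(3.11+26.9) = 0.103632.
Unemployed = u* × labor force = 0.103632 × 188.75 ≈ 19.56 million.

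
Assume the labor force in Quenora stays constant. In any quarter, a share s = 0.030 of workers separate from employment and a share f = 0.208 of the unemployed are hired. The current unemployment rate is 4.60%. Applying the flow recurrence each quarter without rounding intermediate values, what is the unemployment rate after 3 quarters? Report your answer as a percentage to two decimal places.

With a fixed labor force, u_{t+1} = u_t + s·(1−u_t) − f·u_t = u_t·(1−s−f) + s.
Here 1−s−f = 0.762 and s = 0.030.
u_1 = 0.046000 × 0.762 + 0.030 = 0.065052.
u_2 = 0.065052 × 0.762 + 0.030 = 0.079570.
u_3 = 0.079570 × 0.762 + 0.030 = 0.090632.

Unemployment rate after three quarters ≈ 9.06%.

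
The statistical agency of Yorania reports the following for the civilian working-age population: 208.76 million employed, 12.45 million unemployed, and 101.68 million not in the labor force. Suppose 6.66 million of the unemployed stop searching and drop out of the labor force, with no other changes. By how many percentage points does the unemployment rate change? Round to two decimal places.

Initially, labor force = 208.76 + 12.45 = 221.21 million, so u = 12.45/221.21 = 5.63%.
After the change, unemployed and labor force both fall by 6.66 → E = 208.76, U = 5.79, labor force = 214.55 million.
New unemployment rate = 5.79 / 214.55 = 2.70%.
Change = 2.70% − 5.63% = −2.93 percentage points.

The unemployment rate changes by −2.93 percentage points.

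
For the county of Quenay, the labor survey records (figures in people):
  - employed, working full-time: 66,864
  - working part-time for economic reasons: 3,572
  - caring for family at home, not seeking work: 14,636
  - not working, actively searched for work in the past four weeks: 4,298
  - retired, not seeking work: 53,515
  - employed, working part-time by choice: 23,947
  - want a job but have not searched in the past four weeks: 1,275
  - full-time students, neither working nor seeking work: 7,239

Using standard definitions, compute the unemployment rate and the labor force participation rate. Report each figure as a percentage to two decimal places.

Unemployment rate ≈ 4.36%; labor force participation rate ≈ 56.28%.

Employed = 66,864 + 3,572 + 23,947 = 94,383 (anyone who worked, including part-time for economic reasons, counts as employed).
Unemployed = 4,298.
Labor force = 94,383 + 4,298 = 98,681.
Not in labor force = 14,636 + 53,515 + 1,275 + 7,239 = 76,665 (those not working and not actively searching are outside the labor force — including those who want a job but have given up searching).
Civilian working-age population = 98,681 + 76,665 = 175,346.
Unemployment rate = 4,298 / 98,681 = 4.36%.
Labor force participation rate = 98,681 / 175,346 = 56.28%.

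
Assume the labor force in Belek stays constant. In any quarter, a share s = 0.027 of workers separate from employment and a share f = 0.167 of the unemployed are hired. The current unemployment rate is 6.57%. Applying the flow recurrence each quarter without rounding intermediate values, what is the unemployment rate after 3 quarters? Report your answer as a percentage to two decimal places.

Unemployment rate after three quarters ≈ 10.07%.

With a fixed labor force, u_{t+1} = u_t + s·(1−u_t) − f·u_t = u_t·(1−s−f) + s.
Here 1−s−f = 0.806 and s = 0.027.
u_1 = 0.065700 × 0.806 + 0.027 = 0.079954.
u_2 = 0.079954 × 0.806 + 0.027 = 0.091443.
u_3 = 0.091443 × 0.806 + 0.027 = 0.100703.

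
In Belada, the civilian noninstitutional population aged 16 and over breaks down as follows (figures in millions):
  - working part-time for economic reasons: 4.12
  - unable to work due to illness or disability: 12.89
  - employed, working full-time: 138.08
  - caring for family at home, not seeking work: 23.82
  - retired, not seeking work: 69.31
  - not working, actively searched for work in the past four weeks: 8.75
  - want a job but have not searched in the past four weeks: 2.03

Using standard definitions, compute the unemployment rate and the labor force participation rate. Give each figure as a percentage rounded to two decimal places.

Unemployment rate ≈ 5.80%; labor force participation rate ≈ 58.28%.

Employed = 4.12 + 138.08 = 142.20 million (anyone who worked, including part-time for economic reasons, counts as employed).
Unemployed = 8.75 million.
Labor force = 142.20 + 8.75 = 150.95 million.
Not in labor force = 12.89 + 23.82 + 69.31 + 2.03 = 108.05 million (those not working and not actively searching are outside the labor force — including those who want a job but have given up searching).
Civilian working-age population = 150.95 + 108.05 = 259.00 million.
Unemployment rate = 8.75 / 150.95 = 5.80%.
Labor force participation rate = 150.95 / 259.00 = 58.28%.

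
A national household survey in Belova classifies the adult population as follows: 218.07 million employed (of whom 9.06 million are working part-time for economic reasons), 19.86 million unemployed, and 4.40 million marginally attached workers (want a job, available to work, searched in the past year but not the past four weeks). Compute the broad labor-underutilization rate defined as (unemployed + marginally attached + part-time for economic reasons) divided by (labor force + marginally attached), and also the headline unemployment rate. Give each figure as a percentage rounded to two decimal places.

Labor force = 218.07 + 19.86 = 237.93 million.
Numerator = 19.86 + 4.40 + 9.06 = 33.32 million.
Denominator = 237.93 + 4.40 = 242.33 million.
Broad rate = 33.32 / 242.33 = 13.75%.
Headline unemployment rate = 19.86 / 237.93 = 8.35%.

Broad underutilization rate ≈ 13.75%; headline unemployment rate ≈ 8.35%.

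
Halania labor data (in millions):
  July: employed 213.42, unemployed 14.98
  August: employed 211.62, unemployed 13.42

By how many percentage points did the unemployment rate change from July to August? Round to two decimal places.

The unemployment rate changed by −0.60 percentage points.

July: labor force = 213.42 + 14.98 = 228.40; u = 14.98/228.40 = 6.56%.
August: labor force = 211.62 + 13.42 = 225.04; u = 13.42/225.04 = 5.96%.
Change = 5.96% − 6.56% = −0.60 pp.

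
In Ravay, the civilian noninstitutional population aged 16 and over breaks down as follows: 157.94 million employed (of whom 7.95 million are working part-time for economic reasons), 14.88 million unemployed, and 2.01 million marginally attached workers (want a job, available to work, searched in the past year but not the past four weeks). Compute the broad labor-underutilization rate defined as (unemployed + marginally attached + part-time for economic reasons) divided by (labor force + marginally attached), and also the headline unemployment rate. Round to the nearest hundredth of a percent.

Broad underutilization rate ≈ 14.21%; headline unemployment rate ≈ 8.61%.

Labor force = 157.94 + 14.88 = 172.82 million.
Numerator = 14.88 + 2.01 + 7.95 = 24.84 million.
Denominator = 172.82 + 2.01 = 174.83 million.
Broad rate = 24.84 / 174.83 = 14.21%.
Headline unemployment rate = 14.88 / 172.82 = 8.61%.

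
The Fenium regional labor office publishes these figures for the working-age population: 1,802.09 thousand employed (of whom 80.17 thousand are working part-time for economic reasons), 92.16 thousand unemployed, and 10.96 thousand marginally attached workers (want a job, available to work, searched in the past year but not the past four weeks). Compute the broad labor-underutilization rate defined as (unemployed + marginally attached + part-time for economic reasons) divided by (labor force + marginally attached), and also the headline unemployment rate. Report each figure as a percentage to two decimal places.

Broad underutilization rate ≈ 9.62%; headline unemployment rate ≈ 4.87%.

Labor force = 1,802.09 + 92.16 = 1,894.25 thousand.
Numerator = 92.16 + 10.96 + 80.17 = 183.29 thousand.
Denominator = 1,894.25 + 10.96 = 1,905.21 thousand.
Broad rate = 183.29 / 1,905.21 = 9.62%.
Headline unemployment rate = 92.16 / 1,894.25 = 4.87%.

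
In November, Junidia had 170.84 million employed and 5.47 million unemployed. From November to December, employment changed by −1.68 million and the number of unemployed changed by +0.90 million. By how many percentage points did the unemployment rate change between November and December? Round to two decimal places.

November: labor force = 170.84 + 5.47 = 176.31; u = 5.47/176.31 = 3.10%.
December: labor force = 169.16 + 6.37 = 175.53; u = 6.37/175.53 = 3.63%.
Change = 3.63% − 3.10% = +0.53 pp.

The unemployment rate changed by +0.53 percentage points.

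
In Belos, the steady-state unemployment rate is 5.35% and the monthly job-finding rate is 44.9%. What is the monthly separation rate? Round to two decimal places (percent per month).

Separation rate ≈ 2.54% per month.

From u* = s/(s+f): s = u·f/(1−u).
s = 0.0535 × 44.9 / (1 − 0.0535) = 2.4021 / 0.9465 ≈ 2.54% per month.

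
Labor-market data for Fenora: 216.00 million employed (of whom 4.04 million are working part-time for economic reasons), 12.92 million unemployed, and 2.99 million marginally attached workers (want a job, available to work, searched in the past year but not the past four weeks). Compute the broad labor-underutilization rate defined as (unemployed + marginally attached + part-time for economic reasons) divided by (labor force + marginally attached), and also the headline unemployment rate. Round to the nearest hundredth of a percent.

Labor force = 216.00 + 12.92 = 228.92 million.
Numerator = 12.92 + 2.99 + 4.04 = 19.95 million.
Denominator = 228.92 + 2.99 = 231.91 million.
Broad rate = 19.95 / 231.91 = 8.60%.
Headline unemployment rate = 12.92 / 228.92 = 5.64%.

Broad underutilization rate ≈ 8.60%; headline unemployment rate ≈ 5.64%.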